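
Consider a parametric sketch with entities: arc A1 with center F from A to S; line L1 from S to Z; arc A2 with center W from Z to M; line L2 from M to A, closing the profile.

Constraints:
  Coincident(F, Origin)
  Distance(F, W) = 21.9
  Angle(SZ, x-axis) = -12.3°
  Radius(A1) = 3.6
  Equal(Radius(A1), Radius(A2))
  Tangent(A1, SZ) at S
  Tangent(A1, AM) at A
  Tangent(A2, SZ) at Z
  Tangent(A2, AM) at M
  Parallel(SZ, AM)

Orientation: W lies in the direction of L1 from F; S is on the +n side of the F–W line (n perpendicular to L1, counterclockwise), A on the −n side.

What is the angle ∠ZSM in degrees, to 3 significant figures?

18.2°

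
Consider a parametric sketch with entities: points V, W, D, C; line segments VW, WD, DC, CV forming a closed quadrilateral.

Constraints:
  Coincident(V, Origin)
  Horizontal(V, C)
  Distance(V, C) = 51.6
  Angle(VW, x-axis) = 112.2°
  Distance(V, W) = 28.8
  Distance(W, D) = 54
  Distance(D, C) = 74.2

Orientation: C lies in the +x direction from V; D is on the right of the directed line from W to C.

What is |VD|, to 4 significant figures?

32.13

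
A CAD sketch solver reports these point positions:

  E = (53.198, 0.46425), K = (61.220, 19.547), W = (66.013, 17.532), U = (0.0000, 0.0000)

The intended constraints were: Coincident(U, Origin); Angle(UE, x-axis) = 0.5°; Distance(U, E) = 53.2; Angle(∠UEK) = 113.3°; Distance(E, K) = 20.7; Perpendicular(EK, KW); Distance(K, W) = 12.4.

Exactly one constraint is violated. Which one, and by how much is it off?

Distance(K, W) = 12.4 — off by 7.20.

U = (0.00, 0.00) ✓; UE at 0.5000° ✓; |UE| = 53.20 ✓; ∠UEK = 113.3° ✓; |EK| = 20.70 ✓; ∠(EK, KW) = 90.00° ✓; |KW| = 5.199 ✗.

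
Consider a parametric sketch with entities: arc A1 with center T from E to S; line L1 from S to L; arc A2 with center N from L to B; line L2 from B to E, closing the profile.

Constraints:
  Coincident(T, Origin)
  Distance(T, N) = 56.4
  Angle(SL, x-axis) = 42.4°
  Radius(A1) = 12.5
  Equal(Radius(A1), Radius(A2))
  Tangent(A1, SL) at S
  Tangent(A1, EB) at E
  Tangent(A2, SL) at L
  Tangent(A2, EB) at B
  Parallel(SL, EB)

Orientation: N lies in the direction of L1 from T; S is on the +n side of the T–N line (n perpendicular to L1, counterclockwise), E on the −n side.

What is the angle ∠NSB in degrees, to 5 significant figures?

11.409°

Tangency of A1 to both parallel lines with radius 12.5 puts S and E at T ± 12.5·n: S = (-8.4288, 9.2307), E = (8.4288, -9.2307). Equal radii place L and B the same way about N: L = N + 12.5·n = (33.220, 47.261), B = N − 12.5·n = (50.078, 28.800). Then cos ∠NSB = SN·SB / (|SN||SB|), giving 11.409°.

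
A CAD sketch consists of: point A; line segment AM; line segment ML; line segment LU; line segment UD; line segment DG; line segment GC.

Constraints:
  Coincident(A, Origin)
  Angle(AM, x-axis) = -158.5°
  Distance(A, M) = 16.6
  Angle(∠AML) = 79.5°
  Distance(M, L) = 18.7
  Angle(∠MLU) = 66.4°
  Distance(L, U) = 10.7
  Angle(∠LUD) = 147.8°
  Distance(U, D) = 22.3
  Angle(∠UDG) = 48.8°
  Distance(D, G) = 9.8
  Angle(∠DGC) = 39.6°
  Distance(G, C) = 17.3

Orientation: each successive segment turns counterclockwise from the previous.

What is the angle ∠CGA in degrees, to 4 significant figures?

25.06°

∠UDG = 48.8° gives DG at -141.0° from the x-axis; with |DG| = 9.8, G = (-6.250, 3.003). ∠DGC = 39.6° gives GC at -0.6000° from the x-axis; with |GC| = 17.3, C = (11.05, 2.821). Then cos ∠CGA = GC·GA / (|GC||GA|), giving 25.06°.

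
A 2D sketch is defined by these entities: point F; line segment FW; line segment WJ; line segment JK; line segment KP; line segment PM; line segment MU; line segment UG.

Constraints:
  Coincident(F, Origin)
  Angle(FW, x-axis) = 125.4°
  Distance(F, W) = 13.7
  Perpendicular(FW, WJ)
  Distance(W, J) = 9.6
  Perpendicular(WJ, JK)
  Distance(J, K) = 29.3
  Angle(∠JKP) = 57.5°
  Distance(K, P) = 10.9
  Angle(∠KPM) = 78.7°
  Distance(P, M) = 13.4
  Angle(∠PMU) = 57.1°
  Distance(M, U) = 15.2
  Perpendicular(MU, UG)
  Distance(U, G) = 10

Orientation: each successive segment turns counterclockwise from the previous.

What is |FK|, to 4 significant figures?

18.32

FW is perpendicular to WJ, so WJ runs at -144.6°; with |WJ| = 9.6, J = (-15.76, 5.606). WJ ⟂ JK, so JK runs at -54.60°; with |JK| = 29.3, K = (1.212, -18.28). Then |FK| = |K − F| = 18.32.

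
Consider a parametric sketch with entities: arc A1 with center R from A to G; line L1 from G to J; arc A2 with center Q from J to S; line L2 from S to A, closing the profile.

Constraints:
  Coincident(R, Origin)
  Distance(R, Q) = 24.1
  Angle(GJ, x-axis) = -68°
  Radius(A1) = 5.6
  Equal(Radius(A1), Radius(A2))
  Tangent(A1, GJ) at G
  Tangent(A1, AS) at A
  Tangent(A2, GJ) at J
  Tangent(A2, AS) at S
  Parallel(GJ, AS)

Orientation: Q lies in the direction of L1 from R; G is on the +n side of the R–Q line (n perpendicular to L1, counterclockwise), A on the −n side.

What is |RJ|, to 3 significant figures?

24.7

Tangency of A1 to both parallel lines with radius 5.6 puts G and A at R ± 5.6·n: G = (5.19, 2.10), A = (-5.19, -2.10). Equal radii place J and S the same way about Q: J = Q + 5.6·n = (14.2, -20.2), S = Q − 5.6·n = (3.84, -24.4). Then |RJ| = |J − R| = 24.7.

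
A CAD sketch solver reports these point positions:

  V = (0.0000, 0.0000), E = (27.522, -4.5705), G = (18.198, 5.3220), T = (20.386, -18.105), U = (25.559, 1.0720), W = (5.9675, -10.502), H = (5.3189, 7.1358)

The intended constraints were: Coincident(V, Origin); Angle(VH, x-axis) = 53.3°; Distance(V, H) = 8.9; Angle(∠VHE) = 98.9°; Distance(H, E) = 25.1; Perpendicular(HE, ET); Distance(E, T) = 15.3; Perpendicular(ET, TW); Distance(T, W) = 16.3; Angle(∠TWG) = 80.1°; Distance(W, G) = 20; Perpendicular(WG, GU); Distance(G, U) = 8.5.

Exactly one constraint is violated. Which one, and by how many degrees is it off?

Perpendicular(WG, GU) — off by 7.70°.

V = (0.00, 0.00) ✓; VH at 53.30° ✓; |VH| = 8.900 ✓; ∠VHE = 98.90° ✓; |HE| = 25.10 ✓; ∠(HE, ET) = 90.00° ✓; |ET| = 15.30 ✓; ∠(ET, TW) = 90.00° ✓; |TW| = 16.30 ✓; ∠TWG = 80.10° ✓; |WG| = 20.00 ✓; ∠(WG, GU) = 82.30° ✗; |GU| = 8.500 ✓.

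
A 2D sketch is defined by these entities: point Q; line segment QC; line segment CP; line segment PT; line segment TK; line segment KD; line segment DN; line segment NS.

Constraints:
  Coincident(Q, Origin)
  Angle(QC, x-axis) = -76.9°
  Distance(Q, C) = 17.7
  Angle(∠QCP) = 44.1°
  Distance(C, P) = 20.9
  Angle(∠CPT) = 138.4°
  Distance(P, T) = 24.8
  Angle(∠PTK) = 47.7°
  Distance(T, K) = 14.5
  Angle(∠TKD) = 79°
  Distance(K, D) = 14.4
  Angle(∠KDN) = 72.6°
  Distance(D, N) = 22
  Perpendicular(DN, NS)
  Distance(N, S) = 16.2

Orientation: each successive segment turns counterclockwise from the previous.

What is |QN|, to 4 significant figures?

33.90

∠TKD = 79.0° gives KD at -26.10° from the x-axis; with |KD| = 14.4, D = (14.40, 7.152). ∠KDN = 72.6° gives DN at 81.30° from the x-axis; with |DN| = 22.0, N = (17.73, 28.90). Then |QN| = |N − Q| = 33.90.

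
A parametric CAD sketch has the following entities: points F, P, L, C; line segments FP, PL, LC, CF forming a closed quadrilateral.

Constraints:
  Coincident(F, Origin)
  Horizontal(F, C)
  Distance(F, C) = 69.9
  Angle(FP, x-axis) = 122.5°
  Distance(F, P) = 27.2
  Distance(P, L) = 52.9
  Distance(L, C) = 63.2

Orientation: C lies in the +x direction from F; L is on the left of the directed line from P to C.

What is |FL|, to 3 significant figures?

58.6

Checks: |PL| = 52.90 ✓; |LC| = 63.20 ✓.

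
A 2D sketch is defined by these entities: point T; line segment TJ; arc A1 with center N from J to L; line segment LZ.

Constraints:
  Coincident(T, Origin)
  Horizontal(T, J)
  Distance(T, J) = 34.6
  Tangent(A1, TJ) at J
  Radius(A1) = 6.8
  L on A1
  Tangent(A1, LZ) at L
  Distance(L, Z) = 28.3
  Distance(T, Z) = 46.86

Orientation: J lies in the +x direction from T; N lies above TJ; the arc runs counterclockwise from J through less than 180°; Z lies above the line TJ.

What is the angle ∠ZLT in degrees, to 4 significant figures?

81.13°

T is at the origin; T and J share the same y with |TJ| = 34.6 and J on the +x side, so J = (34.60, 0.000). The tangent condition forces NJ to be normal to TJ, so N = J + (0, 6.8) = (34.60, 6.800). Since NL ⟂ LZ (tangency), |NZ| = √(6.8² + 28.3²) = 29.11 regardless of where L sits on A1. So Z lies on both circle(T, 46.86) and circle(N, 29.11); the above-TJ intersection is Z = (30.46, 35.61). L is the foot of the tangent from Z: L = (40.92, 9.313).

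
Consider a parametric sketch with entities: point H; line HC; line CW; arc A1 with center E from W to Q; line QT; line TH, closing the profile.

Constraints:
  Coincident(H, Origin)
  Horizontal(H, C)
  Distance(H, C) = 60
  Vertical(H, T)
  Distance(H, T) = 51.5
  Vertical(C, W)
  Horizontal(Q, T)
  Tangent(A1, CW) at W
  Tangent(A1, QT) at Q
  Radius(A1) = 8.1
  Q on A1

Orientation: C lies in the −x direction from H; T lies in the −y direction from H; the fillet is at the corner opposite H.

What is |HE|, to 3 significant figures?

67.7

H and T share the same x with |HT| = 51.5 and T on the −y side, so T = (0.00, -51.5). The virtual corner opposite H is at (-60.0, -51.5). The tangent condition forces EW to be normal to CW and the tangent condition forces EQ to be normal to QT, with radius 8.1, so the center E sits 8.1 in from both sides at E = (-51.9, -43.4). Then |HE| = |E − H| = 67.7.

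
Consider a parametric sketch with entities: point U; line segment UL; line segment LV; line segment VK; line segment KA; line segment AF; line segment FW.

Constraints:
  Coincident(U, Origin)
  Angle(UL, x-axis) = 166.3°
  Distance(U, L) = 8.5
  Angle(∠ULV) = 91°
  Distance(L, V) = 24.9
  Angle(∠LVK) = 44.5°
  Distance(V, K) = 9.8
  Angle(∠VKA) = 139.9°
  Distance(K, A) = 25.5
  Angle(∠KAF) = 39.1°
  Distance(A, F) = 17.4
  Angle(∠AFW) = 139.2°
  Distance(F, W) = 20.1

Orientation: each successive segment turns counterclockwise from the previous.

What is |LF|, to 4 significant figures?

6.001

∠VKA = 139.9° gives KA at 70.90° from the x-axis; with |KA| = 25.5, A = (2.185, 7.042). ∠KAF = 39.1° gives AF at -148.2° from the x-axis; with |AF| = 17.4, F = (-12.60, -2.127). Then |LF| = |F − L| = 6.001.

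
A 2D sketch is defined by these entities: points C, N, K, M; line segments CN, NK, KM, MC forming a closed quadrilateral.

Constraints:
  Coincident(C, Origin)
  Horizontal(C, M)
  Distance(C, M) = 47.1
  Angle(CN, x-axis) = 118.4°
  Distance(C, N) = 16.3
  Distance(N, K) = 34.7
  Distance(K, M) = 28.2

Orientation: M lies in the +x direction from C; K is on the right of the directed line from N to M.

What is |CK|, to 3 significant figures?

20.9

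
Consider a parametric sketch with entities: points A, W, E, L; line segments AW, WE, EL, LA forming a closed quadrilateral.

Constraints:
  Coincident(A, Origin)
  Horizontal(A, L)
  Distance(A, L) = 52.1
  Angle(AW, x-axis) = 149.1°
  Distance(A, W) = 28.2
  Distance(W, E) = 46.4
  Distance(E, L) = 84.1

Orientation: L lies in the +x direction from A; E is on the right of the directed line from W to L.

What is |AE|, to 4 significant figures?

40.97

A is at the origin; AL is horizontal with |AL| = 52.1 and L in +x, so L = (52.1, 0). AW runs at 149.1° with |AW| = 28.2, so W = (-24.20, 14.48). E is determined by |WE| = 46.4 and |EL| = 84.1 together: it lies at the intersection of circle(W, 46.4) and circle(L, 84.1). With |WL| = 77.66, the foot of the radical line on WL is 7.154 from W and the perpendicular offset is √(46.4² − 7.154²) = 45.85. Taking the right-of-WL solution: E = (-25.72, -31.89).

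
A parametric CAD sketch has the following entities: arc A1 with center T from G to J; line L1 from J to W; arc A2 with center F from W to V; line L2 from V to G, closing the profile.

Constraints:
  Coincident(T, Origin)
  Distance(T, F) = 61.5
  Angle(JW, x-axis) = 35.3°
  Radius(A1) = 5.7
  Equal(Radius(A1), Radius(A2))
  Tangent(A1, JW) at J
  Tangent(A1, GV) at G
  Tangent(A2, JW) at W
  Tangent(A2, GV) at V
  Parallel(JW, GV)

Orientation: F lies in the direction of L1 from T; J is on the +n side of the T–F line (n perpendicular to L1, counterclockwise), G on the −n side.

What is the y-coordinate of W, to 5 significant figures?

40.190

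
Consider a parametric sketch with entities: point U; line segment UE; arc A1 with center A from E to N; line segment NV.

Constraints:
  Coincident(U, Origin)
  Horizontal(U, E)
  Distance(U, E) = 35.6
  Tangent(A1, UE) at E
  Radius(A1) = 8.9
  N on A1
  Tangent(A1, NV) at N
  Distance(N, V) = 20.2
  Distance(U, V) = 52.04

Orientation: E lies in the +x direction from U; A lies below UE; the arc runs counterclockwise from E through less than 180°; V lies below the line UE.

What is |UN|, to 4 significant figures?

32.63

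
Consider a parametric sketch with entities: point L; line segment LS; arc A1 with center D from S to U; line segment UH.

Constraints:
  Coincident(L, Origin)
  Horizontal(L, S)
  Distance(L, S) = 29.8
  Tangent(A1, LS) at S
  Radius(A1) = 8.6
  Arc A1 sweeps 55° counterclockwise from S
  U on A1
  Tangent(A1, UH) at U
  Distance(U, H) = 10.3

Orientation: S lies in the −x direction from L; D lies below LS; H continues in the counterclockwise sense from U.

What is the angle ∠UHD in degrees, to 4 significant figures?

39.86°

L is at the origin; L and S share the same y with |LS| = 29.8 and S on the −x side, so S = (-29.80, 0.000). Since A1 is tangent to LS there, DS ⟂ LS, so D = S + (0, -8.6) = (-29.80, -8.600). On A1, S sits at bearing 90° from D; a 55° counterclockwise sweep puts U at bearing 145°, so U = D + 8.6·(cos 145°, sin 145°) = (-36.84, -3.667). The tangent condition forces DU to be normal to UH, so UH runs along (−sin 145°, cos 145°); with |UH| = 10.3, H = (-42.75, -12.10). Then cos ∠UHD = HU·HD / (|HU||HD|), giving 39.86°.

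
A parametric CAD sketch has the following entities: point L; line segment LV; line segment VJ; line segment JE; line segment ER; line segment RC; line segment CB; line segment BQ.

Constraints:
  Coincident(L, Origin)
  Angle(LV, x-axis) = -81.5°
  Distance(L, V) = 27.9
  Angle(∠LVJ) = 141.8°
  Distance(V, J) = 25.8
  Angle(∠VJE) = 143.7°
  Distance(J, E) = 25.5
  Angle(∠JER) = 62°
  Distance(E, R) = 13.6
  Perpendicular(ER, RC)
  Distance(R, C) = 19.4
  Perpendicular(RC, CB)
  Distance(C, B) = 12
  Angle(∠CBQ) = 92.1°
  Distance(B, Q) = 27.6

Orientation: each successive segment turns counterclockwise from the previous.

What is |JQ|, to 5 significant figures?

32.739

L is at the origin; LV runs at -81.5° with length 27.9, so V = (4.1239, -27.594). ∠LVJ = 141.8° gives VJ at -43.300° from the x-axis; with |VJ| = 25.8, J = (22.900, -45.288). ∠VJE = 143.7° gives JE at -7.0000° from the x-axis; with |JE| = 25.5, E = (48.210, -48.395). ∠JER = 62.0° gives ER at 111.00° from the x-axis; with |ER| = 13.6, R = (43.337, -35.699). ER ⟂ RC, so RC runs at -159.00°; with |RC| = 19.4, C = (25.225, -42.651). The perpendicularity gives CB at right angles to RC, so CB runs at -69.000°; with |CB| = 12.0, B = (29.525, -53.854). ∠CBQ = 92.1° gives BQ at 18.900° from the x-axis; with |BQ| = 27.6, Q = (55.637, -44.914). Then |JQ| = |Q − J| = 32.739.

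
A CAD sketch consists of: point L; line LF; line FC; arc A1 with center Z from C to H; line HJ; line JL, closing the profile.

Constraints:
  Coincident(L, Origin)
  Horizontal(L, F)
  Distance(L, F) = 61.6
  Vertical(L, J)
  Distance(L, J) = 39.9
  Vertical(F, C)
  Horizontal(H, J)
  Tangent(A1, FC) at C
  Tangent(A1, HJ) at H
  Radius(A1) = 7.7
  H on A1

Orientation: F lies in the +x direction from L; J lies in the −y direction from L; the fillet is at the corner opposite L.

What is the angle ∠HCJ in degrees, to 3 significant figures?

37.9°

L is at the origin; LF is horizontal with |LF| = 61.6 and F on the +x side, so F = (61.6, 0.00). L and J share the same x with |LJ| = 39.9 and J on the −y side, so J = (0.00, -39.9). The virtual corner opposite L is at (61.6, -39.9). Tangency of A1 to FC means the radius ZC is perpendicular to FC and A1 meets HJ tangentially, so ZH is at right angles to HJ, with radius 7.7, so the center Z sits 7.7 in from both sides at Z = (53.9, -32.2). That places the tangent points at C = (61.6, -32.2) on FC and H = (53.9, -39.9) on HJ. Then cos ∠HCJ = CH·CJ / (|CH||CJ|), giving 37.9°.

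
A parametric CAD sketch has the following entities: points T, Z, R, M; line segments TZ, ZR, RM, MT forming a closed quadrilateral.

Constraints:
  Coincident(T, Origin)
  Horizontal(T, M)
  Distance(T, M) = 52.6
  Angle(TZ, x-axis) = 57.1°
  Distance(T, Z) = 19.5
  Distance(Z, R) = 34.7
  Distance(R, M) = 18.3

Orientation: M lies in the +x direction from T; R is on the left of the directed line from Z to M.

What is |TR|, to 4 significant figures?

48.30

Checks: |ZR| = 34.70 ✓; |RM| = 18.30 ✓.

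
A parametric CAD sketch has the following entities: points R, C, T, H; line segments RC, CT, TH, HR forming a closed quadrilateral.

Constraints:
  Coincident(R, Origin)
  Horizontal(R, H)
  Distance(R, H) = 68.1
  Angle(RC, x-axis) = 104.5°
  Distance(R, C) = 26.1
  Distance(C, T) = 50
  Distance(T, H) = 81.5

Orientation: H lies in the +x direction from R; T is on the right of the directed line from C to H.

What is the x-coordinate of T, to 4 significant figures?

-9.587

R is at the origin; RH is horizontal with |RH| = 68.1 and H in +x, so H = (68.1, 0). RC runs at 104.5° with |RC| = 26.1, so C = (-6.535, 25.27). T is determined by |CT| = 50.0 and |TH| = 81.5 together: it lies at the intersection of circle(C, 50.0) and circle(H, 81.5). With |CH| = 78.80, the foot of the radical line on CH is 13.11 from C and the perpendicular offset is √(50.0² − 13.11²) = 48.25. Taking the right-of-CH solution: T = (-9.587, -24.64).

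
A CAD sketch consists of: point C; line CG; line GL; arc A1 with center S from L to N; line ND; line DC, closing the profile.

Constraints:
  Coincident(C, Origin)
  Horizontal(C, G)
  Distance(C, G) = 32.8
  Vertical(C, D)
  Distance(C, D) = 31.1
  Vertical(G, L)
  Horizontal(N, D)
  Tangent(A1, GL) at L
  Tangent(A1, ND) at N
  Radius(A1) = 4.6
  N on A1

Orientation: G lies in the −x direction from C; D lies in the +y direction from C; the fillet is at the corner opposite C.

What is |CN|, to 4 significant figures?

41.98

C is at the origin; C and G share the same y with |CG| = 32.8 and G on the −x side, so G = (-32.80, 0.000). C and D share the same x with |CD| = 31.1 and D on the +y side, so D = (0.000, 31.10). The virtual corner opposite C is at (-32.80, 31.10). Tangency of A1 to GL means the radius SL is perpendicular to GL and the tangent condition forces SN to be normal to ND, with radius 4.6, so the center S sits 4.6 in from both sides at S = (-28.20, 26.50). That places the tangent points at L = (-32.80, 26.50) on GL and N = (-28.20, 31.10) on ND. Then |CN| = |N − C| = 41.98.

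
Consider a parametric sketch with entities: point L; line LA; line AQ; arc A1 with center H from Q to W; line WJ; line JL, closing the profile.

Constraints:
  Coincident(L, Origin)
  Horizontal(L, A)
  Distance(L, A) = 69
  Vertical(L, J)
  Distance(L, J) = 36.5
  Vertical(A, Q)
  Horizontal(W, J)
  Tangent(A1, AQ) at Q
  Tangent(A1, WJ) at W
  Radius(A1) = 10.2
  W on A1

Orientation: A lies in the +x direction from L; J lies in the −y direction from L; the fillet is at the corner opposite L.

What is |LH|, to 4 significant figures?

64.41

LJ is vertical with |LJ| = 36.5 and J on the −y side, so J = (0.000, -36.50). The virtual corner opposite L is at (69.00, -36.50). Since A1 is tangent to AQ there, HQ ⟂ AQ and tangency of A1 to WJ means the radius HW is perpendicular to WJ, with radius 10.2, so the center H sits 10.2 in from both sides at H = (58.80, -26.30). Then |LH| = |H − L| = 64.41.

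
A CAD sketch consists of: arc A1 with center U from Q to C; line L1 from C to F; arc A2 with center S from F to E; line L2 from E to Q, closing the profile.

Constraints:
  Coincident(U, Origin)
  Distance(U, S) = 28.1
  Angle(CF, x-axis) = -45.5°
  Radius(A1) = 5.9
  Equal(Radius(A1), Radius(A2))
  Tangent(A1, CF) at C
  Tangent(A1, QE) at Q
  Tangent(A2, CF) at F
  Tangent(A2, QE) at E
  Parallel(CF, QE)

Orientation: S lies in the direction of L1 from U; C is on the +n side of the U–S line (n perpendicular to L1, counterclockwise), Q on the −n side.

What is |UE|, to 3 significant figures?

28.7

The slot axis is L1's direction at -45.5°, so u = (cos -45.5°, sin -45.5°) = (0.701, -0.713) and n = (−sin -45.5°, cos -45.5°) = (0.713, 0.701). U is at the origin and S lies 28.1 along u from U, so S = 28.1·u = (19.7, -20.0). Tangency of A1 to both parallel lines with radius 5.9 puts C and Q at U ± 5.9·n: C = (4.21, 4.14), Q = (-4.21, -4.14). Equal radii place F and E the same way about S: F = S + 5.9·n = (23.9, -15.9), E = S − 5.9·n = (15.5, -24.2). Then |UE| = |E − U| = 28.7.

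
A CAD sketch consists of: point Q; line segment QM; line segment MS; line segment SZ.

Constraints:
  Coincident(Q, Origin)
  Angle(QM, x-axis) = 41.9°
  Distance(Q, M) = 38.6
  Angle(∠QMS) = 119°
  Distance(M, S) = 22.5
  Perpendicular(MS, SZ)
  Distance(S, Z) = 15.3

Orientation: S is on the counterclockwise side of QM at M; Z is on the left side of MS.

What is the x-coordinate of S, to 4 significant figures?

23.71

Q is at the origin; QM runs at 41.9° with length 38.6, so M = 38.6·(cos 41.9°, sin 41.9°) = (28.73, 25.78). ∠QMS = 119.0°, so MS runs at 41.9° + (180° − 119.0°) = 102.9° from the x-axis; with |MS| = 22.5, S = M + 22.5·(cos 102.9°, sin 102.9°) = (23.71, 47.71). So S.x = 23.71.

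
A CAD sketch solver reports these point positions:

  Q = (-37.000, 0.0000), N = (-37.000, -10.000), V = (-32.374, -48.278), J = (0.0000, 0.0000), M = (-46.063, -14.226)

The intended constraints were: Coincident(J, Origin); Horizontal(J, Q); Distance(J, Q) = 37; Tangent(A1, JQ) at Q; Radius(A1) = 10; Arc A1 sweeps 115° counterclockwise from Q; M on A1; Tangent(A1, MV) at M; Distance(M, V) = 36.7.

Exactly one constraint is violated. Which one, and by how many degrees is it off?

Tangent(A1, MV) at M — off by 3.10°.

J = (0.00, 0.00) ✓; J.y = 0.00, Q.y = 0.00 ✓; |JQ| = 37.00 ✓; ∠(NQ, QJ) = 90.00° ✓; |NQ| = 10.00 ✓; bearing(N→M) − bearing(N→Q) = 115.0° ✓; |NM| = 10.00 ✓; ∠(NM, MV) = 93.10° ✗; |MV| = 36.70 ✓.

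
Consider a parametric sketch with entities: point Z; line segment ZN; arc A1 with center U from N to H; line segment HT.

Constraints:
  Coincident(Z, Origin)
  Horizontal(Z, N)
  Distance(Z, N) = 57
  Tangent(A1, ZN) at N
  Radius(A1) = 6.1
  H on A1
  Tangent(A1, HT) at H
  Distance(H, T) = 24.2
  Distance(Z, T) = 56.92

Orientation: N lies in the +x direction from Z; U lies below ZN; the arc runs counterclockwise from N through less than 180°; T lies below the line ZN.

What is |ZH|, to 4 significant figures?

51.23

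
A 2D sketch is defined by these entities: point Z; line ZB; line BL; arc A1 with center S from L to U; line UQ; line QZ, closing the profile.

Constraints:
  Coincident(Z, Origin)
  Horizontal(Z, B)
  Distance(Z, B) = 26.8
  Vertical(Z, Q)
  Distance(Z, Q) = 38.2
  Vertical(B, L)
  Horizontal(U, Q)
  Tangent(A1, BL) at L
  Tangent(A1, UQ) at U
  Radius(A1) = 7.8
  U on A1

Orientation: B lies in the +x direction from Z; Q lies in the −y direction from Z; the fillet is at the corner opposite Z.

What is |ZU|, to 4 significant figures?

42.66

The virtual corner opposite Z is at (26.80, -38.20). Since A1 is tangent to BL there, SL ⟂ BL and since A1 is tangent to UQ there, SU ⟂ UQ, with radius 7.8, so the center S sits 7.8 in from both sides at S = (19.00, -30.40). That places the tangent points at L = (26.80, -30.40) on BL and U = (19.00, -38.20) on UQ. Then |ZU| = |U − Z| = 42.66.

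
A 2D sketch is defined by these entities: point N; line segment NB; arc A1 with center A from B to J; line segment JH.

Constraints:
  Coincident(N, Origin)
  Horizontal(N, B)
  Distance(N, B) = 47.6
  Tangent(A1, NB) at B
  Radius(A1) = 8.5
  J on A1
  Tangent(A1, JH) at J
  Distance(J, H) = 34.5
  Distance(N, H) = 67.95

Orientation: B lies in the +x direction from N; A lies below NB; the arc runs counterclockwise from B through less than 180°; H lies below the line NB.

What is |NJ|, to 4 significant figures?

41.30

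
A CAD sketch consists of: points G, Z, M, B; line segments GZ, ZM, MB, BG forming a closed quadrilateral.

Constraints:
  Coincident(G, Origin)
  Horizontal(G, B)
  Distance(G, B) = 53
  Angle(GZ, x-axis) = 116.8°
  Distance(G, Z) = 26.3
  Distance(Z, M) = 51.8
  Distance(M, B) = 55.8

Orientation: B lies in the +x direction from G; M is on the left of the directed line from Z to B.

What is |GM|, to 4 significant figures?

60.51

Checks: |ZM| = 51.80 ✓; |MB| = 55.80 ✓.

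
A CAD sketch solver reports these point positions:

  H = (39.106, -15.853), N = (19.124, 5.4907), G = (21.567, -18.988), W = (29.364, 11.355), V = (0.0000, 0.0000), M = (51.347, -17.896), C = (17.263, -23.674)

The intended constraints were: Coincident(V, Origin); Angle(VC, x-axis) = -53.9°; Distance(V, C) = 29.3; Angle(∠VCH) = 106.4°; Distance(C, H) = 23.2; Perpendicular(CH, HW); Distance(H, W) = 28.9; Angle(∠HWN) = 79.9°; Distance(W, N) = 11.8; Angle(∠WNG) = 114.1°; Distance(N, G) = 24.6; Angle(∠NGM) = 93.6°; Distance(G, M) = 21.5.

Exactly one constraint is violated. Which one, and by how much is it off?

Distance(G, M) = 21.5 — off by 8.30.

V = (0.00, 0.00) ✓; VC at -53.90° ✓; |VC| = 29.30 ✓; ∠VCH = 106.4° ✓; |CH| = 23.20 ✓; ∠(CH, HW) = 90.00° ✓; |HW| = 28.90 ✓; ∠HWN = 79.90° ✓; |WN| = 11.80 ✓; ∠WNG = 114.1° ✓; |NG| = 24.60 ✓; ∠NGM = 93.60° ✓; |GM| = 29.80 ✗.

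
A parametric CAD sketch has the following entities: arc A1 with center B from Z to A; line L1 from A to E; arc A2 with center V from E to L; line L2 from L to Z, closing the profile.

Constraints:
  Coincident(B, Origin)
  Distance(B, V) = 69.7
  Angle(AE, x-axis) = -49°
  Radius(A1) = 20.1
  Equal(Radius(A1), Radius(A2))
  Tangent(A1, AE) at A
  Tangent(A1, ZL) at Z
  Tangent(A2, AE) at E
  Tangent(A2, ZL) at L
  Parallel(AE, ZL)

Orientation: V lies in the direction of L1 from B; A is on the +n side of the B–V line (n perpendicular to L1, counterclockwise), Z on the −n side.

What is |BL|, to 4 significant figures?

72.54

The slot axis is L1's direction at -49.0°, so u = (cos -49.0°, sin -49.0°) = (0.6561, -0.7547) and n = (−sin -49.0°, cos -49.0°) = (0.7547, 0.6561). B is at the origin and V lies 69.7 along u from B, so V = 69.7·u = (45.73, -52.60). Tangency of A1 to both parallel lines with radius 20.1 puts A and Z at B ± 20.1·n: A = (15.17, 13.19), Z = (-15.17, -13.19). Equal radii place E and L the same way about V: E = V + 20.1·n = (60.90, -39.42), L = V − 20.1·n = (30.56, -65.79). Then |BL| = |L − B| = 72.54.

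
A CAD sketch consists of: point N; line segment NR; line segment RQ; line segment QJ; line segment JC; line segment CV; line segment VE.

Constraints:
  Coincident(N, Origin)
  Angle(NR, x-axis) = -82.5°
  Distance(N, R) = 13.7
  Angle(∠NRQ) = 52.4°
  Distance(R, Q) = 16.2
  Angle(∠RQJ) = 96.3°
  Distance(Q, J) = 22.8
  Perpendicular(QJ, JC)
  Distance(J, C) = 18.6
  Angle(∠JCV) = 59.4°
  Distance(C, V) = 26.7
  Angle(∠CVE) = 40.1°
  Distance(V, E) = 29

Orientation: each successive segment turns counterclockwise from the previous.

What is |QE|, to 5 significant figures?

28.421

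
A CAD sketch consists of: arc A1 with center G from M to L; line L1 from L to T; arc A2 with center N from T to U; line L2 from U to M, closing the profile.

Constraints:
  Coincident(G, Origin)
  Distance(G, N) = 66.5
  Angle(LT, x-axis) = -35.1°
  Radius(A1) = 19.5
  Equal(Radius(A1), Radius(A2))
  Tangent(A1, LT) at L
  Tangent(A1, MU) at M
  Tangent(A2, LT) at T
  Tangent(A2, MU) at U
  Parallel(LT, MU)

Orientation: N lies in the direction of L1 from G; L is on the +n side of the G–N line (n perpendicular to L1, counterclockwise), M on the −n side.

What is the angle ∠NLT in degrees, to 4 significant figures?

16.34°

The slot axis is L1's direction at -35.1°, so u = (cos -35.1°, sin -35.1°) = (0.8181, -0.5750) and n = (−sin -35.1°, cos -35.1°) = (0.5750, 0.8181). G is at the origin and N lies 66.5 along u from G, so N = 66.5·u = (54.41, -38.24). Tangency of A1 to both parallel lines with radius 19.5 puts L and M at G ± 19.5·n: L = (11.21, 15.95), M = (-11.21, -15.95). Equal radii place T and U the same way about N: T = N + 19.5·n = (65.62, -22.28), U = N − 19.5·n = (43.19, -54.19). Then cos ∠NLT = LN·LT / (|LN||LT|), giving 16.34°.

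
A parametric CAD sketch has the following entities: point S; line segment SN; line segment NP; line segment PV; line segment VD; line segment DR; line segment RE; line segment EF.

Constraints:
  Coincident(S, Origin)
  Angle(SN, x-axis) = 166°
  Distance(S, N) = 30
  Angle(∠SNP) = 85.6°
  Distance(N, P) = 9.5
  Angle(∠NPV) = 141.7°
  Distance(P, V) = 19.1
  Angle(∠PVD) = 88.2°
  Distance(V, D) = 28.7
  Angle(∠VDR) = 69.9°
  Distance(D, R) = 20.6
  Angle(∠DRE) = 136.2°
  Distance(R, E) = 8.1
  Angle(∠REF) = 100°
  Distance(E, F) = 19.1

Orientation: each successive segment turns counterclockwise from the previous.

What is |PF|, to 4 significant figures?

11.88

S is at the origin; SN runs at 166.0° with length 30.0, so N = (-29.11, 7.258). ∠SNP = 85.6° gives NP at -99.60° from the x-axis; with |NP| = 9.5, P = (-30.69, -2.109). ∠NPV = 141.7° gives PV at -61.30° from the x-axis; with |PV| = 19.1, V = (-21.52, -18.86). ∠PVD = 88.2° gives VD at 30.50° from the x-axis; with |VD| = 28.7, D = (3.208, -4.296). ∠VDR = 69.9° gives DR at 140.6° from the x-axis; with |DR| = 20.6, R = (-12.71, 8.779). ∠DRE = 136.2° gives RE at -175.6° from the x-axis; with |RE| = 8.1, E = (-20.79, 8.158). ∠REF = 100.0° gives EF at -95.60° from the x-axis; with |EF| = 19.1, F = (-22.65, -10.85). Then |PF| = |F − P| = 11.88.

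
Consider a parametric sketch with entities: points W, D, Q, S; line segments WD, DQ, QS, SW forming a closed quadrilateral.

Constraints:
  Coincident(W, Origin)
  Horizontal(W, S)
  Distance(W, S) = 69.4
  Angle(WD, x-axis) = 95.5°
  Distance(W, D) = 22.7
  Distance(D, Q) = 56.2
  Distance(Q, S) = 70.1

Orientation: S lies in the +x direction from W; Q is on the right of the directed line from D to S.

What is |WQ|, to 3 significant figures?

33.6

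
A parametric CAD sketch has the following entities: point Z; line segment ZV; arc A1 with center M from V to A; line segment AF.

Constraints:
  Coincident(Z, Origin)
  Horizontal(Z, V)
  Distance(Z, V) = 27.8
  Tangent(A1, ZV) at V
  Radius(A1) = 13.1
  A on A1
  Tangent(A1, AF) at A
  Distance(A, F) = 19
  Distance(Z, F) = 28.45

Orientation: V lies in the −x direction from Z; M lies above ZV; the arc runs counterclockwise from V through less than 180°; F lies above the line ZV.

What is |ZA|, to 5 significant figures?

17.778

Checks: ∠(MV, VZ) = 90.00° ✓; |MV| = 13.10 ✓; |MA| = 13.10 ✓; ∠(MA, AF) = 90.00° ✓; |AF| = 19.00 ✓; |ZF| = 28.45 ✓.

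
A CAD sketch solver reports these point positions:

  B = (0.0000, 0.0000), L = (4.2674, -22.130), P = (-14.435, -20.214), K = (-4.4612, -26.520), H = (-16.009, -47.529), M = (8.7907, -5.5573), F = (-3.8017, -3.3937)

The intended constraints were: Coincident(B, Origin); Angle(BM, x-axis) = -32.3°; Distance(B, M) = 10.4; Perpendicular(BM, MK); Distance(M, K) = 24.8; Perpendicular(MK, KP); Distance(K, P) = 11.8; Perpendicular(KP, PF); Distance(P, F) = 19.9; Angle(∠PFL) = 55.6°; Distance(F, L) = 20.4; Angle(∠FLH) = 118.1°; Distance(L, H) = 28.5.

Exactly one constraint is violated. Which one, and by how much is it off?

Distance(L, H) = 28.5 — off by 4.00.

B = (0.00, 0.00) ✓; BM at -32.30° ✓; |BM| = 10.40 ✓; ∠(BM, MK) = 90.00° ✓; |MK| = 24.80 ✓; ∠(MK, KP) = 90.00° ✓; |KP| = 11.80 ✓; ∠(KP, PF) = 90.00° ✓; |PF| = 19.90 ✓; ∠PFL = 55.60° ✓; |FL| = 20.40 ✓; ∠FLH = 118.1° ✓; |LH| = 32.50 ✗.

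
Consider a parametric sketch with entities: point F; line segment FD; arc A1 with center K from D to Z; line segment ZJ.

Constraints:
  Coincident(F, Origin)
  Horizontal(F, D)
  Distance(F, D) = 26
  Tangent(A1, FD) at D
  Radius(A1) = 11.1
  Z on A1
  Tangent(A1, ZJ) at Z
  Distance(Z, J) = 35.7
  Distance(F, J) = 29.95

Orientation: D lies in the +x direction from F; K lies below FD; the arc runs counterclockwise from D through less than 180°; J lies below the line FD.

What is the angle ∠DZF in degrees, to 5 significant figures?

146.14°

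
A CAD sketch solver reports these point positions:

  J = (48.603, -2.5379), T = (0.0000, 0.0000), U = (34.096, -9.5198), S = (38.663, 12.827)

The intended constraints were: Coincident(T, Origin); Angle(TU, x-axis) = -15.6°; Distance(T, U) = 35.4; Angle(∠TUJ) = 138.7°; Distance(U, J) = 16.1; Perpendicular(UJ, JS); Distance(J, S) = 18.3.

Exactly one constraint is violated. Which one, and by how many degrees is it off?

Perpendicular(UJ, JS) — off by 7.20°.

T = (0.00, 0.00) ✓; TU at -15.60° ✓; |TU| = 35.40 ✓; ∠TUJ = 138.7° ✓; |UJ| = 16.10 ✓; ∠(UJ, JS) = 97.20° ✗; |JS| = 18.30 ✓.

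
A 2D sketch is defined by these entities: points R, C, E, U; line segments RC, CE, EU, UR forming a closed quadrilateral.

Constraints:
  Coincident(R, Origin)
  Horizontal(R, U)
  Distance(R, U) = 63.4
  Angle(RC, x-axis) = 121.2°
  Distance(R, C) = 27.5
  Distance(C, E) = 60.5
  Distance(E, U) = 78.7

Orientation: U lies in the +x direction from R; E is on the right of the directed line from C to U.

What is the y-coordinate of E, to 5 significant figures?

-36.459

Checks: |CE| = 60.50 ✓; |EU| = 78.70 ✓.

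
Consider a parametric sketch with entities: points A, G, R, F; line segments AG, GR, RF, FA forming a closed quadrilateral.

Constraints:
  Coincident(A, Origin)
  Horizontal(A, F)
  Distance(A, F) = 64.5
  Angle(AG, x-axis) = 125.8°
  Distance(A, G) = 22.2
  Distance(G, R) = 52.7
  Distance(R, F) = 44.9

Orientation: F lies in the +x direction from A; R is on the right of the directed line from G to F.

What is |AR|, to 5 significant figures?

30.953

Checks: |GR| = 52.70 ✓; |RF| = 44.90 ✓.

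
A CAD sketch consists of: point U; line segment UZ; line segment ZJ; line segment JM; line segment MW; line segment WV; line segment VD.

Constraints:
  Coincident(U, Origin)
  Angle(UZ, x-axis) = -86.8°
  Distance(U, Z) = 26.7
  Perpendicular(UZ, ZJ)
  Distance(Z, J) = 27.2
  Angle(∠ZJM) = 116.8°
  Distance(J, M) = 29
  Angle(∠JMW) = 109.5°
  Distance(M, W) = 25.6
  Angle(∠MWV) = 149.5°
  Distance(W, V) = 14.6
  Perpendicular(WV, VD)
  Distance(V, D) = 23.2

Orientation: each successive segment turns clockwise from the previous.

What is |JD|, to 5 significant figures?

36.085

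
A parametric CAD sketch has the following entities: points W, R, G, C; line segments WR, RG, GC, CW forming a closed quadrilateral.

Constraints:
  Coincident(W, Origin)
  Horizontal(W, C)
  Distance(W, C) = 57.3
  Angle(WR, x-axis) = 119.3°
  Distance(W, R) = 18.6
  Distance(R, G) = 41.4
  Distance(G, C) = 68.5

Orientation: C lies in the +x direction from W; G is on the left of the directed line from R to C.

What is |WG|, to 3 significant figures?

53.1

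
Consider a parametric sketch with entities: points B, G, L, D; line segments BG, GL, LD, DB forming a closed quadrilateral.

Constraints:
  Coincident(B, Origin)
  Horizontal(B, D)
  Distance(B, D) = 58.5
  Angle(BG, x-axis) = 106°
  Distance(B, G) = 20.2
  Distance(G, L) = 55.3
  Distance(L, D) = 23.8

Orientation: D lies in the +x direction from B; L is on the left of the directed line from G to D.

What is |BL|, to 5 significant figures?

54.362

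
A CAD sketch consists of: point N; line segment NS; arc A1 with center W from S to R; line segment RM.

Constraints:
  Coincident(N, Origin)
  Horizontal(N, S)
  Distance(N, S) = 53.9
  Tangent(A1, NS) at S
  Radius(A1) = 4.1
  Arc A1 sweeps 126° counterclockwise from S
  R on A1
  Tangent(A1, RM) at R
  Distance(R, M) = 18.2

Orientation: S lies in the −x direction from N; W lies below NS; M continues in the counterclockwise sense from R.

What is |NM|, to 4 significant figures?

51.14

N is at the origin; NS is horizontal with |NS| = 53.9 and S on the −x side, so S = (-53.90, 0.000). Tangency of A1 to NS means the radius WS is perpendicular to NS, so W = S + (0, -4.1) = (-53.90, -4.100). On A1, S sits at bearing 90° from W; a 126° counterclockwise sweep puts R at bearing 216°, so R = W + 4.1·(cos 216°, sin 216°) = (-57.22, -6.510). A1 meets RM tangentially, so WR is at right angles to RM, so RM runs along (−sin 216°, cos 216°); with |RM| = 18.2, M = (-46.52, -21.23). Then |NM| = |M − N| = 51.14.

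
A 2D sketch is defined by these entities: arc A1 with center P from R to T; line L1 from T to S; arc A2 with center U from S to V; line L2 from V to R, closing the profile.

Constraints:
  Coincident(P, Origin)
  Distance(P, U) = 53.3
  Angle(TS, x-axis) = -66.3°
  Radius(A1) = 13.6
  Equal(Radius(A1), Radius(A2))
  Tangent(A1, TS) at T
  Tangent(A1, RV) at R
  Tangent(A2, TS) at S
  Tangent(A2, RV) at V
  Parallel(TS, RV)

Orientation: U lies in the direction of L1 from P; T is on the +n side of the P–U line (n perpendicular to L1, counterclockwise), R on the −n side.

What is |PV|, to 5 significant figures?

55.008

Tangency of A1 to both parallel lines with radius 13.6 puts T and R at P ± 13.6·n: T = (12.453, 5.4665), R = (-12.453, -5.4665). Equal radii place S and V the same way about U: S = U + 13.6·n = (33.877, -43.338), V = U − 13.6·n = (8.9708, -54.271). Then |PV| = |V − P| = 55.008.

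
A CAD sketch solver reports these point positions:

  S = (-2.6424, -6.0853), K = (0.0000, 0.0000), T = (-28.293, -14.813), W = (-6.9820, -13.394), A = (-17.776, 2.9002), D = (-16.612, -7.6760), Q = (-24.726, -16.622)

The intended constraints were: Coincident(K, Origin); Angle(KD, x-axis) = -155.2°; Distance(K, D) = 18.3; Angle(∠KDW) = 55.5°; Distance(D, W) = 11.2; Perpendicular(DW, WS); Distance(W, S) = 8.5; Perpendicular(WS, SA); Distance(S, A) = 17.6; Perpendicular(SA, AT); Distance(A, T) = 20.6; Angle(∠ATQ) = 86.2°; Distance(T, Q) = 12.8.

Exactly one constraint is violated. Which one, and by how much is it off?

Distance(T, Q) = 12.8 — off by 8.80.

K = (0.00, 0.00) ✓; KD at -155.2° ✓; |KD| = 18.30 ✓; ∠KDW = 55.50° ✓; |DW| = 11.20 ✓; ∠(DW, WS) = 90.00° ✓; |WS| = 8.500 ✓; ∠(WS, SA) = 90.00° ✓; |SA| = 17.60 ✓; ∠(SA, AT) = 90.00° ✓; |AT| = 20.60 ✓; ∠ATQ = 86.19° ✓; |TQ| = 3.999 ✗.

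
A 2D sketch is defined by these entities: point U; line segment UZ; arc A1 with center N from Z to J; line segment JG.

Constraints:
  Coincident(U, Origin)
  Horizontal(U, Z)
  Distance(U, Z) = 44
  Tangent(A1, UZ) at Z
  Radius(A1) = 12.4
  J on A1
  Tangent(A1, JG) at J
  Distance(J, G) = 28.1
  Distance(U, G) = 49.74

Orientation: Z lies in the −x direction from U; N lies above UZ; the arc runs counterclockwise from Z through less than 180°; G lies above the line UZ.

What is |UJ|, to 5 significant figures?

33.704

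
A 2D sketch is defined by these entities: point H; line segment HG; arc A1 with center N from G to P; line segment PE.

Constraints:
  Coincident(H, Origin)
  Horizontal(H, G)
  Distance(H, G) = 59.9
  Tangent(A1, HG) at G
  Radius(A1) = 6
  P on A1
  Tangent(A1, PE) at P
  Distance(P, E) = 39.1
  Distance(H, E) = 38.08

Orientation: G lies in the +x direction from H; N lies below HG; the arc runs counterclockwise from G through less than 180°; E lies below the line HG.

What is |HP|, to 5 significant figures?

55.961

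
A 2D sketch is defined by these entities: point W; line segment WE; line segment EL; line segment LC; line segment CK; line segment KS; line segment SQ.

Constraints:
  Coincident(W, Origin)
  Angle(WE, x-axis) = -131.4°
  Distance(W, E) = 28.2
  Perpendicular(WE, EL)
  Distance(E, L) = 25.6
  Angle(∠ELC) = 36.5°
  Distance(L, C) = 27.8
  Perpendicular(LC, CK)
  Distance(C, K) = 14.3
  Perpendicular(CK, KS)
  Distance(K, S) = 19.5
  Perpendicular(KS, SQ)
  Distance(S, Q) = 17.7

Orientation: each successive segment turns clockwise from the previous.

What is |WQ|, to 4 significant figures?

29.33

W is at the origin; WE runs at -131.4° with length 28.2, so E = (-18.65, -21.15). The perpendicularity gives EL at right angles to WE, so EL runs at 138.6°; with |EL| = 25.6, L = (-37.85, -4.224). ∠ELC = 36.5° gives LC at -4.900° from the x-axis; with |LC| = 27.8, C = (-10.15, -6.598). LC ⟂ CK, so CK runs at -94.90°; with |CK| = 14.3, K = (-11.37, -20.85). The perpendicularity gives KS at right angles to CK, so KS runs at 175.1°; with |KS| = 19.5, S = (-30.80, -19.18). The perpendicularity gives SQ at right angles to KS, so SQ runs at 85.10°; with |SQ| = 17.7, Q = (-29.29, -1.545). Then |WQ| = |Q − W| = 29.33.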